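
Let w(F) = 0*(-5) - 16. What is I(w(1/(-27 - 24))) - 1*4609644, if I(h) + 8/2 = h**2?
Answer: -4609392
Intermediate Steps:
w(F) = -16 (w(F) = 0 - 16 = -16)
I(h) = -4 + h**2
I(w(1/(-27 - 24))) - 1*4609644 = (-4 + (-16)**2) - 1*4609644 = (-4 + 256) - 4609644 = 252 - 4609644 = -4609392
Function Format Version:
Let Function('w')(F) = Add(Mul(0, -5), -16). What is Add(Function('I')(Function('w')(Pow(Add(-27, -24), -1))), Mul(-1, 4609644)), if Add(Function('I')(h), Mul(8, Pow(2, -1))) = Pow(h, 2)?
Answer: -4609392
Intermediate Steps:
Function('w')(F) = -16 (Function('w')(F) = Add(0, -16) = -16)
Function('I')(h) = Add(-4, Pow(h, 2))
Add(Function('I')(Function('w')(Pow(Add(-27, -24), -1))), Mul(-1, 4609644)) = Add(Add(-4, Pow(-16, 2)), Mul(-1, 4609644)) = Add(Add(-4, 256), -4609644) = Add(252, -4609644) = -4609392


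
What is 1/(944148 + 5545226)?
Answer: 1/6489374 ≈ 1.5410e-7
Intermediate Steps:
1/(944148 + 5545226) = 1/6489374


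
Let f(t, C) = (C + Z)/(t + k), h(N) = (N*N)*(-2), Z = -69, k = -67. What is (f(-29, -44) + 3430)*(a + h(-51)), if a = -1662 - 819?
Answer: -843575473/32 ≈ -2.6362e+7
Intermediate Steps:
a = -2481
h(N) = -2*N**2 (h(N) = N**2*(-2) = -2*N**2)
f(t, C) = (-69 + C)/(-67 + t) (f(t, C) = (C - 69)/(t - 67) = (-69 + C)/(-67 + t))
(f(-29, -44) + 3430)*(a + h(-51)) = ((-69 - 44)/(-67 - 29) + 3430)*(-2481 - 2*(-51)**2) = (-113/(-96) + 3430)*(-2481 - 2*2601) = (-1/96*(-113) + 3430)*(-2481 - 5202) = (113/96 + 3430)*(-7683) = (329393/96)*(-7683) = -843575473/32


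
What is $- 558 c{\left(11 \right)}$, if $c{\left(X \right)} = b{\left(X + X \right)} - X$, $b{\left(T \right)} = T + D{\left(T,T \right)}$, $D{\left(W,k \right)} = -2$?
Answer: $-5022$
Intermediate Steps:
$b{\left(T \right)} = -2 + T$ ($b{\left(T \right)} = T - 2 = -2 + T$)
$c{\left(X \right)} = -2 + X$ ($c{\left(X \right)} = \left(-2 + \left(X + X\right)\right) - X = \left(-2 + 2 X\right) - X = -2 + X$)
$- 558 c{\left(11 \right)} = - 558 \left(-2 + 11\right) = \left(-558\right) 9 = -5022$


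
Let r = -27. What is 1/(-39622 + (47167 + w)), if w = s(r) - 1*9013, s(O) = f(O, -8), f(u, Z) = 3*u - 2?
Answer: -1/1551 ≈ -0.00064475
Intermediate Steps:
f(u, Z) = -2 + 3*u
s(O) = -2 + 3*O
w = -9096 (w = (-2 + 3*(-27)) - 1*9013 = (-2 - 81) - 9013 = -83 - 9013 = -9096)
1/(-39622 + (47167 + w)) = 1/(-39622 + (47167 - 9096)) = 1/(-39622 + 38071) = 1/(-1551) = -1/1551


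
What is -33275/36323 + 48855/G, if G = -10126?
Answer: -2111502815/367806698 ≈ -5.7408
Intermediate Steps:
-33275/36323 + 48855/G = -33275/36323 + 48855/(-10126) = -33275*1/36323 + 48855*(-1/10126) = -33275/36323 - 48855/10126 = -2111502815/367806698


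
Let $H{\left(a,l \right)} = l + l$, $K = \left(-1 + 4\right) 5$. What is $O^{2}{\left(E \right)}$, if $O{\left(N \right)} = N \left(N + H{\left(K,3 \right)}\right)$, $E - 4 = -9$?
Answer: $25$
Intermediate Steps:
$E = -5$ ($E = 4 - 9 = -5$)
$K = 15$ ($K = 3 \cdot 5 = 15$)
$H{\left(a,l \right)} = 2 l$
$O{\left(N \right)} = N \left(6 + N\right)$ ($O{\left(N \right)} = N \left(N + 2 \cdot 3\right) = N \left(N + 6\right) = N \left(6 + N\right)$)
$O^{2}{\left(E \right)} = \left(- 5 \left(6 - 5\right)\right)^{2} = \left(\left(-5\right) 1\right)^{2} = \left(-5\right)^{2} = 25$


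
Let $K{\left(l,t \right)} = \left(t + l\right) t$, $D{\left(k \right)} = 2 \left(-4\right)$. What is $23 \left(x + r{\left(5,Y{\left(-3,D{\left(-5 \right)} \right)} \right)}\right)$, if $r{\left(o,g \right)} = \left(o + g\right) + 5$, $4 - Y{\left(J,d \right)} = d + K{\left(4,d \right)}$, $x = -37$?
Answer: $-1081$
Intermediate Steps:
$D{\left(k \right)} = -8$
$K{\left(l,t \right)} = t \left(l + t\right)$ ($K{\left(l,t \right)} = \left(l + t\right) t = t \left(l + t\right)$)
$Y{\left(J,d \right)} = 4 - d - d \left(4 + d\right)$ ($Y{\left(J,d \right)} = 4 - \left(d + d \left(4 + d\right)\right) = 4 - d - d \left(4 + d\right)$)
$r{\left(o,g \right)} = 5 + g + o$ ($r{\left(o,g \right)} = \left(g + o\right) + 5 = 5 + g + o$)
$23 \left(x + r{\left(5,Y{\left(-3,D{\left(-5 \right)} \right)} \right)}\right) = 23 \left(-37 + \left(5 - \left(-12 - 8 \left(4 - 8\right)\right) + 5\right)\right) = 23 \left(-37 + \left(5 + \left(4 + 8 - \left(-8\right) \left(-4\right)\right) + 5\right)\right) = 23 \left(-37 + \left(5 + \left(4 + 8 - 32\right) + 5\right)\right) = 23 \left(-37 + \left(5 - 20 + 5\right)\right) = 23 \left(-37 - 10\right) = 23 \left(-47\right) = -1081$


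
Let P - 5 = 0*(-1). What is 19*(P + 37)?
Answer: 798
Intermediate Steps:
P = 5 (P = 5 + 0*(-1) = 5 + 0 = 5)
19*(P + 37) = 19*(5 + 37) = 19*42 = 798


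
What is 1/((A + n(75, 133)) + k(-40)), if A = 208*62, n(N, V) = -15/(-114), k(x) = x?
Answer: 38/488533 ≈ 7.7784e-5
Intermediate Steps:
n(N, V) = 5/38 (n(N, V) = -15*(-1/114) = 5/38)
A = 12896
1/((A + n(75, 133)) + k(-40)) = 1/((12896 + 5/38) - 40) = 1/(490053/38 - 40) = 1/(488533/38) = 38/488533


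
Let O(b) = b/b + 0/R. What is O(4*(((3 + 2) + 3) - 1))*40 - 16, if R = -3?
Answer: 24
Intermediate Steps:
O(b) = 1 (O(b) = b/b + 0/(-3) = 1 + 0*(-1/3) = 1 + 0 = 1)
O(4*(((3 + 2) + 3) - 1))*40 - 16 = 1*40 - 16 = 40 - 16 = 24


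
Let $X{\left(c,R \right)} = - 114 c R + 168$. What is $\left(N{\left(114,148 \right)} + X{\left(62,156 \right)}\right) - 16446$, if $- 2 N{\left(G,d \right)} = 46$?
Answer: $-1118909$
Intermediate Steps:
$X{\left(c,R \right)} = 168 - 114 R c$ ($X{\left(c,R \right)} = - 114 R c + 168 = 168 - 114 R c$)
$N{\left(G,d \right)} = -23$ ($N{\left(G,d \right)} = \left(- \frac{1}{2}\right) 46 = -23$)
$\left(N{\left(114,148 \right)} + X{\left(62,156 \right)}\right) - 16446 = \left(-23 + \left(168 - 17784 \cdot 62\right)\right) - 16446 = \left(-23 + \left(168 - 1102608\right)\right) - 16446 = \left(-23 - 1102440\right) - 16446 = -1102463 - 16446 = -1118909$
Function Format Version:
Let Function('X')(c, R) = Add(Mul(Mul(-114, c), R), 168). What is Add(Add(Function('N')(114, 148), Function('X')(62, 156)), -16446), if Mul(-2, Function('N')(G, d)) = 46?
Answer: -1118909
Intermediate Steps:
Function('X')(c, R) = Add(168, Mul(-114, R, c)) (Function('X')(c, R) = Add(Mul(-114, R, c), 168) = Add(168, Mul(-114, R, c)))
Function('N')(G, d) = -23 (Function('N')(G, d) = Mul(Rational(-1, 2), 46) = -23)
Add(Add(Function('N')(114, 148), Function('X')(62, 156)), -16446) = Add(Add(-23, Add(168, Mul(-114, 156, 62))), -16446) = Add(Add(-23, Add(168, -1102608)), -16446) = Add(Add(-23, -1102440), -16446) = Add(-1102463, -16446) = -1118909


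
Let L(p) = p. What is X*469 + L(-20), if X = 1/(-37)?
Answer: -1209/37 ≈ -32.676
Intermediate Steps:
X = -1/37 ≈ -0.027027
X*469 + L(-20) = -1/37*469 - 20 = -469/37 - 20 = -1209/37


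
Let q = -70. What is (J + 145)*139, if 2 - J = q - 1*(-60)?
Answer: 21823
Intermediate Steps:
J = 12 (J = 2 - (-70 - 1*(-60)) = 2 - (-70 + 60) = 2 - 1*(-10) = 2 + 10 = 12)
(J + 145)*139 = (12 + 145)*139 = 157*139 = 21823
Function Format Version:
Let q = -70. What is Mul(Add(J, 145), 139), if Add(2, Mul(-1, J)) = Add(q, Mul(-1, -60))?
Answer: 21823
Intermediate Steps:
J = 12 (J = Add(2, Mul(-1, Add(-70, Mul(-1, -60)))) = Add(2, Mul(-1, Add(-70, 60))) = Add(2, Mul(-1, -10)) = Add(2, 10) = 12)
Mul(Add(J, 145), 139) = Mul(Add(12, 145), 139) = Mul(157, 139) = 21823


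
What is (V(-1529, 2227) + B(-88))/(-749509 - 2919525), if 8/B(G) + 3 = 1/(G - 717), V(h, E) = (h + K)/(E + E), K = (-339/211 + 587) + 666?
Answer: 193555955/260334278494198 ≈ 7.4349e-7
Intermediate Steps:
K = 264044/211 (K = (-339*1/211 + 587) + 666 = (-339/211 + 587) + 666 = 123518/211 + 666 = 264044/211 ≈ 1251.4)
V(h, E) = (264044/211 + h)/(2*E) (V(h, E) = (h + 264044/211)/(E + E) = (264044/211 + h)/((2*E)) = (264044/211 + h)*(1/(2*E)) = (264044/211 + h)/(2*E))
B(G) = 8/(-3 + 1/(-717 + G)) (B(G) = 8/(-3 + 1/(G - 717)) = 8/(-3 + 1/(-717 + G)))
(V(-1529, 2227) + B(-88))/(-749509 - 2919525) = ((1/422)*(264044 + 211*(-1529))/2227 + 8*(717 - 1*(-88))/(-2152 + 3*(-88)))/(-749509 - 2919525) = ((1/422)*(1/2227)*(264044 - 322619) + 8*(717 + 88)/(-2152 - 264))/(-3669034) = ((1/422)*(1/2227)*(-58575) + 8*805/(-2416))*(-1/3669034) = (-58575/939794 + 8*(-1/2416)*805)*(-1/3669034) = (-58575/939794 - 805/302)*(-1/3669034) = -193555955/70954447*(-1/3669034) = 193555955/260334278494198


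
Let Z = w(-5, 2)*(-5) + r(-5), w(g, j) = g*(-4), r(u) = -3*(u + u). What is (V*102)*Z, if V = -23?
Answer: 164220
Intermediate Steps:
r(u) = -6*u
w(g, j) = -4*g
Z = -70 (Z = -4*(-5)*(-5) - 6*(-5) = 20*(-5) + 30 = -100 + 30 = -70)
(V*102)*Z = -23*102*(-70) = -2346*(-70) = 164220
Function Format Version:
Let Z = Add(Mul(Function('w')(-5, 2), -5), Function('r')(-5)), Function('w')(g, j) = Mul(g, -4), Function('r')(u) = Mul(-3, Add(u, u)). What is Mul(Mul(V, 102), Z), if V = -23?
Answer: 164220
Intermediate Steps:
Function('r')(u) = Mul(-6, u) (Function('r')(u) = Mul(-3, Mul(2, u)) = Mul(-6, u))
Function('w')(g, j) = Mul(-4, g)
Z = -70 (Z = Add(Mul(Mul(-4, -5), -5), Mul(-6, -5)) = Add(Mul(20, -5), 30) = Add(-100, 30) = -70)
Mul(Mul(V, 102), Z) = Mul(Mul(-23, 102), -70) = Mul(-2346, -70) = 164220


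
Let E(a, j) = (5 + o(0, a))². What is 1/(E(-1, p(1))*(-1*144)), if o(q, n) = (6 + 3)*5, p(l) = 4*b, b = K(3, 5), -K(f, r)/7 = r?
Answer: -1/360000 ≈ -2.7778e-6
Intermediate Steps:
K(f, r) = -7*r
b = -35 (b = -7*5 = -35)
p(l) = -140 (p(l) = 4*(-35) = -140)
o(q, n) = 45 (o(q, n) = 9*5 = 45)
E(a, j) = 2500 (E(a, j) = (5 + 45)² = 50² = 2500)
1/(E(-1, p(1))*(-1*144)) = 1/(2500*(-1*144)) = 1/(2500*(-144)) = 1/(-360000) = -1/360000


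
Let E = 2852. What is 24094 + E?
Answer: 26946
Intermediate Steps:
24094 + E = 24094 + 2852 = 26946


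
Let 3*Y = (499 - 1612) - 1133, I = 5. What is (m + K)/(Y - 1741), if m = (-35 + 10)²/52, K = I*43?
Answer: -35415/388388 ≈ -0.091185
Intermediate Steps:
K = 215 (K = 5*43 = 215)
Y = -2246/3 (Y = ((499 - 1612) - 1133)/3 = (-1113 - 1133)/3 = (⅓)*(-2246) = -2246/3 ≈ -748.67)
m = 625/52 (m = (-25)²*(1/52) = 625*(1/52) = 625/52 ≈ 12.019)
(m + K)/(Y - 1741) = (625/52 + 215)/(-2246/3 - 1741) = 11805/(52*(-7469/3)) = (11805/52)*(-3/7469) = -35415/388388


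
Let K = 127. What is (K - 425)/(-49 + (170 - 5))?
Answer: -149/58 ≈ -2.5690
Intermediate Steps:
(K - 425)/(-49 + (170 - 5)) = (127 - 425)/(-49 + (170 - 5)) = -298/(-49 + 165) = -298/116 = -298*1/116 = -149/58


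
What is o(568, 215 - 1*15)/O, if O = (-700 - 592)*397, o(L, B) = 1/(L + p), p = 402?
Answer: -1/497536280 ≈ -2.0099e-9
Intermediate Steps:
o(L, B) = 1/(402 + L) (o(L, B) = 1/(L + 402) = 1/(402 + L))
O = -512924 (O = -1292*397 = -512924)
o(568, 215 - 1*15)/O = 1/((402 + 568)*(-512924)) = -1/512924/970 = (1/970)*(-1/512924) = -1/497536280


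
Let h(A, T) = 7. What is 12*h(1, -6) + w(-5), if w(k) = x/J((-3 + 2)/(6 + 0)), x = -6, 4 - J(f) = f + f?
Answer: 1074/13 ≈ 82.615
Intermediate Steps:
J(f) = 4 - 2*f (J(f) = 4 - (f + f) = 4 - 2*f)
w(k) = -18/13 (w(k) = -6/(4 - 2*(-3 + 2)/(6 + 0)) = -6/(4 - (-2)/6) = -6/(4 - 2*(-⅙)) = -6/(4 + ⅓) = -6/13/3 = -6*3/13 = -18/13)
12*h(1, -6) + w(-5) = 12*7 - 18/13 = 84 - 18/13 = 1074/13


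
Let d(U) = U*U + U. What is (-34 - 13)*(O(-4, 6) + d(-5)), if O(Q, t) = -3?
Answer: -799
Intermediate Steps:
d(U) = U + U² (d(U) = U² + U = U + U²)
(-34 - 13)*(O(-4, 6) + d(-5)) = (-34 - 13)*(-3 - 5*(1 - 5)) = -47*(-3 - 5*(-4)) = -47*(-3 + 20) = -47*17 = -799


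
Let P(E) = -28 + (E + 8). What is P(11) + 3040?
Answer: 3031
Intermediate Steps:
P(E) = -20 + E (P(E) = -28 + (8 + E) = -20 + E)
P(11) + 3040 = (-20 + 11) + 3040 = -9 + 3040 = 3031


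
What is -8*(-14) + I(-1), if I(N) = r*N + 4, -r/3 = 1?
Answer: 119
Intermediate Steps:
r = -3 (r = -3*1 = -3)
I(N) = 4 - 3*N (I(N) = -3*N + 4 = 4 - 3*N)
-8*(-14) + I(-1) = -8*(-14) + (4 - 3*(-1)) = 112 + (4 + 3) = 112 + 7 = 119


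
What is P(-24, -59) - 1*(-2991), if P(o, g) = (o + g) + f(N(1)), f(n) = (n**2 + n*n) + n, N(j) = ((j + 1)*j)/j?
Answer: 2918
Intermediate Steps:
N(j) = 1 + j (N(j) = ((1 + j)*j)/j = (j*(1 + j))/j = 1 + j)
f(n) = n + 2*n**2 (f(n) = (n**2 + n**2) + n = 2*n**2 + n = n + 2*n**2)
P(o, g) = 10 + g + o (P(o, g) = (o + g) + (1 + 1)*(1 + 2*(1 + 1)) = (g + o) + 2*(1 + 2*2) = (g + o) + 2*(1 + 4) = (g + o) + 2*5 = (g + o) + 10 = 10 + g + o)
P(-24, -59) - 1*(-2991) = (10 - 59 - 24) - 1*(-2991) = -73 + 2991 = 2918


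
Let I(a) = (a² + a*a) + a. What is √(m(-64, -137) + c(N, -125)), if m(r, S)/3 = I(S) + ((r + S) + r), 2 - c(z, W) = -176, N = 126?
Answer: √111586 ≈ 334.04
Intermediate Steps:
c(z, W) = 178 (c(z, W) = 2 - 1*(-176) = 2 + 176 = 178)
I(a) = a + 2*a² (I(a) = (a² + a²) + a = 2*a² + a = a + 2*a²)
m(r, S) = 3*S + 6*r + 3*S*(1 + 2*S) (m(r, S) = 3*(S*(1 + 2*S) + ((r + S) + r)) = 3*(S*(1 + 2*S) + ((S + r) + r)) = 3*(S*(1 + 2*S) + (S + 2*r)) = 3*(S + 2*r + S*(1 + 2*S)) = 3*S + 6*r + 3*S*(1 + 2*S))
√(m(-64, -137) + c(N, -125)) = √((6*(-137) + 6*(-64) + 6*(-137)²) + 178) = √((-822 - 384 + 6*18769) + 178) = √((-822 - 384 + 112614) + 178) = √(111408 + 178) = √111586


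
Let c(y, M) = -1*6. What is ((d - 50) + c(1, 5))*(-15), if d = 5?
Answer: 765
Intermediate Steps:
c(y, M) = -6
((d - 50) + c(1, 5))*(-15) = ((5 - 50) - 6)*(-15) = (-45 - 6)*(-15) = -51*(-15) = 765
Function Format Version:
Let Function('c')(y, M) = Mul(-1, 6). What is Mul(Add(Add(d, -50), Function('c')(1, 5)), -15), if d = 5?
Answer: 765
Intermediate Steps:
Function('c')(y, M) = -6
Mul(Add(Add(d, -50), Function('c')(1, 5)), -15) = Mul(Add(Add(5, -50), -6), -15) = Mul(Add(-45, -6), -15) = Mul(-51, -15) = 765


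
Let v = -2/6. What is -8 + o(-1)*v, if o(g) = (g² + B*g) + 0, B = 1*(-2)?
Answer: -9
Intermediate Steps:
B = -2
v = -⅓ (v = -2*⅙ = -⅓ ≈ -0.33333)
o(g) = g² - 2*g (o(g) = (g² - 2*g) + 0 = g² - 2*g)
-8 + o(-1)*v = -8 - (-2 - 1)*(-⅓) = -8 - 1*(-3)*(-⅓) = -8 + 3*(-⅓) = -8 - 1 = -9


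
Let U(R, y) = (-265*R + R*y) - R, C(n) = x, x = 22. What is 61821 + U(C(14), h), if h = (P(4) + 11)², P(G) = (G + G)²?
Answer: 179719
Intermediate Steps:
C(n) = 22
P(G) = 4*G² (P(G) = (2*G)² = 4*G²)
h = 5625 (h = (4*4² + 11)² = (4*16 + 11)² = (64 + 11)² = 75² = 5625)
U(R, y) = -266*R + R*y
61821 + U(C(14), h) = 61821 + 22*(-266 + 5625) = 61821 + 22*5359 = 61821 + 117898 = 179719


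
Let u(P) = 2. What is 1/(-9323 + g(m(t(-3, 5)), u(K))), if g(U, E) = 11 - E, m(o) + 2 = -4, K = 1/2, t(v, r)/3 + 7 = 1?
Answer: -1/9314 ≈ -0.00010737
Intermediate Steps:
t(v, r) = -18 (t(v, r) = -21 + 3*1 = -21 + 3 = -18)
K = 1/2 ≈ 0.50000
m(o) = -6 (m(o) = -2 - 4 = -6)
1/(-9323 + g(m(t(-3, 5)), u(K))) = 1/(-9323 + (11 - 1*2)) = 1/(-9323 + (11 - 2)) = 1/(-9323 + 9) = 1/(-9314) = -1/9314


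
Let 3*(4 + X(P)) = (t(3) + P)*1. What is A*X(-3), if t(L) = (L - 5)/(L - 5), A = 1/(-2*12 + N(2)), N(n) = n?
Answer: 7/33 ≈ 0.21212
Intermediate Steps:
A = -1/22 (A = 1/(-2*12 + 2) = 1/(-24 + 2) = 1/(-22) = -1/22 ≈ -0.045455)
t(L) = 1 (t(L) = (-5 + L)/(-5 + L) = 1)
X(P) = -11/3 + P/3 (X(P) = -4 + ((1 + P)*1)/3 = -4 + (1 + P)/3 = -4 + (⅓ + P/3) = -11/3 + P/3)
A*X(-3) = -(-11/3 + (⅓)*(-3))/22 = -(-11/3 - 1)/22 = -1/22*(-14/3) = 7/33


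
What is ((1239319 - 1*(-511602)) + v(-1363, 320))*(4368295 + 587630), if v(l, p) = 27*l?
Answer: 8495050161000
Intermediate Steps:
((1239319 - 1*(-511602)) + v(-1363, 320))*(4368295 + 587630) = ((1239319 - 1*(-511602)) + 27*(-1363))*(4368295 + 587630) = ((1239319 + 511602) - 36801)*4955925 = (1750921 - 36801)*4955925 = 1714120*4955925 = 8495050161000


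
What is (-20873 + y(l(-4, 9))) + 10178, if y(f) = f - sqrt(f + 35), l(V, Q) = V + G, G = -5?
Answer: -10704 - sqrt(26) ≈ -10709.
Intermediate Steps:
l(V, Q) = -5 + V (l(V, Q) = V - 5 = -5 + V)
y(f) = f - sqrt(35 + f)
(-20873 + y(l(-4, 9))) + 10178 = (-20873 + ((-5 - 4) - sqrt(35 + (-5 - 4)))) + 10178 = (-20873 + (-9 - sqrt(35 - 9))) + 10178 = (-20873 + (-9 - sqrt(26))) + 10178 = (-20882 - sqrt(26)) + 10178 = -10704 - sqrt(26)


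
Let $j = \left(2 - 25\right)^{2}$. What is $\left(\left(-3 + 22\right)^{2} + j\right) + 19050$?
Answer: $19940$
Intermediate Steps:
$j = 529$ ($j = \left(-23\right)^{2} = 529$)
$\left(\left(-3 + 22\right)^{2} + j\right) + 19050 = \left(\left(-3 + 22\right)^{2} + 529\right) + 19050 = \left(19^{2} + 529\right) + 19050 = \left(361 + 529\right) + 19050 = 890 + 19050 = 19940$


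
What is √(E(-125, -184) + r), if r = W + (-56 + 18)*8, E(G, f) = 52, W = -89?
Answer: I*√341 ≈ 18.466*I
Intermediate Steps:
r = -393 (r = -89 + (-56 + 18)*8 = -89 - 38*8 = -89 - 304 = -393)
√(E(-125, -184) + r) = √(52 - 393) = √(-341) = I*√341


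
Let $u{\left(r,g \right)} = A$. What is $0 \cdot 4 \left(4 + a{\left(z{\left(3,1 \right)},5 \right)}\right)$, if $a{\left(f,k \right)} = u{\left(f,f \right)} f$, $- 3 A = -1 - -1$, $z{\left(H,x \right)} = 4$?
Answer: $0$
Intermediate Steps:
$A = 0$ ($A = - \frac{-1 - -1}{3} = - \frac{-1 + 1}{3} = \left(- \frac{1}{3}\right) 0 = 0$)
$u{\left(r,g \right)} = 0$
$a{\left(f,k \right)} = 0$ ($a{\left(f,k \right)} = 0 f = 0$)
$0 \cdot 4 \left(4 + a{\left(z{\left(3,1 \right)},5 \right)}\right) = 0 \cdot 4 \left(4 + 0\right) = 0 \cdot 4 \cdot 4 = 0 \cdot 16 = 0$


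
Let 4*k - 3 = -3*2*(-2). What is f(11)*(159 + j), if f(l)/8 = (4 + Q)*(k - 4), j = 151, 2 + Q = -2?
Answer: 0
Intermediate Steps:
Q = -4 (Q = -2 - 2 = -4)
k = 15/4 (k = 3/4 + (-3*2*(-2))/4 = 3/4 + (-6*(-2))/4 = 3/4 + (1/4)*12 = 3/4 + 3 = 15/4 ≈ 3.7500)
f(l) = 0 (f(l) = 8*((4 - 4)*(15/4 - 4)) = 8*(0*(-1/4)) = 8*0 = 0)
f(11)*(159 + j) = 0*(159 + 151) = 0*310 = 0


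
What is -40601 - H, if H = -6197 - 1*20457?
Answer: -13947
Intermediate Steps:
H = -26654 (H = -6197 - 20457 = -26654)
-40601 - H = -40601 - 1*(-26654) = -40601 + 26654 = -13947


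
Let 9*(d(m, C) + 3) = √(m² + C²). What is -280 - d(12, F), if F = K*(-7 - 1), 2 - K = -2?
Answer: -277 - 4*√73/9 ≈ -280.80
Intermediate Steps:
K = 4 (K = 2 - 1*(-2) = 2 + 2 = 4)
F = -32 (F = 4*(-7 - 1) = 4*(-8) = -32)
d(m, C) = -3 + √(C² + m²)/9 (d(m, C) = -3 + √(m² + C²)/9 = -3 + √(C² + m²)/9)
-280 - d(12, F) = -280 - (-3 + √((-32)² + 12²)/9) = -280 - (-3 + √(1024 + 144)/9) = -280 - (-3 + √1168/9) = -280 - (-3 + (4*√73)/9) = -280 - (-3 + 4*√73/9) = -280 + (3 - 4*√73/9) = -277 - 4*√73/9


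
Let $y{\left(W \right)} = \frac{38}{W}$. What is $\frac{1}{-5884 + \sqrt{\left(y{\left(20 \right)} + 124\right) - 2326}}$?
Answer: $- \frac{58840}{346236561} - \frac{7 i \sqrt{4490}}{346236561} \approx -0.00016994 - 1.3547 \cdot 10^{-6} i$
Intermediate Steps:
$\frac{1}{-5884 + \sqrt{\left(y{\left(20 \right)} + 124\right) - 2326}} = \frac{1}{-5884 + \sqrt{\left(\frac{38}{20} + 124\right) - 2326}} = \frac{1}{-5884 + \sqrt{\left(38 \cdot \frac{1}{20} + 124\right) - 2326}} = \frac{1}{-5884 + \sqrt{\left(\frac{19}{10} + 124\right) - 2326}} = \frac{1}{-5884 + \sqrt{\frac{1259}{10} - 2326}} = \frac{1}{-5884 + \sqrt{- \frac{22001}{10}}} = \frac{1}{-5884 + \frac{7 i \sqrt{4490}}{10}}$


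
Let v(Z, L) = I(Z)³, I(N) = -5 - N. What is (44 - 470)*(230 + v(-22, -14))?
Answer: -2190918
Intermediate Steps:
v(Z, L) = (-5 - Z)³
(44 - 470)*(230 + v(-22, -14)) = (44 - 470)*(230 - (5 - 22)³) = -426*(230 - 1*(-17)³) = -426*(230 - 1*(-4913)) = -426*(230 + 4913) = -426*5143 = -2190918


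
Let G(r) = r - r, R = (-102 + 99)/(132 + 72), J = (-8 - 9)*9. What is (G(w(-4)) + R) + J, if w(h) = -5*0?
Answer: -10405/68 ≈ -153.01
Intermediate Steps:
w(h) = 0
J = -153 (J = -17*9 = -153)
R = -1/68 (R = -3/204 = -3*1/204 = -1/68 ≈ -0.014706)
G(r) = 0
(G(w(-4)) + R) + J = (0 - 1/68) - 153 = -1/68 - 153 = -10405/68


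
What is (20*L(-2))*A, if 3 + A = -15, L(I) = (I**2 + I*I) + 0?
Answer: -2880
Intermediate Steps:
L(I) = 2*I**2 (L(I) = (I**2 + I**2) + 0 = 2*I**2 + 0 = 2*I**2)
A = -18 (A = -3 - 15 = -18)
(20*L(-2))*A = (20*(2*(-2)**2))*(-18) = (20*(2*4))*(-18) = (20*8)*(-18) = 160*(-18) = -2880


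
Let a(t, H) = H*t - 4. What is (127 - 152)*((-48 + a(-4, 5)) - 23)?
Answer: 2375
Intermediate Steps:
a(t, H) = -4 + H*t
(127 - 152)*((-48 + a(-4, 5)) - 23) = (127 - 152)*((-48 + (-4 + 5*(-4))) - 23) = -25*((-48 + (-4 - 20)) - 23) = -25*((-48 - 24) - 23) = -25*(-72 - 23) = -25*(-95) = 2375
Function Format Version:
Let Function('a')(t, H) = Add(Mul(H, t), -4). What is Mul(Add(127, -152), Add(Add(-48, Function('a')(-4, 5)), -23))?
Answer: 2375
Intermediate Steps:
Function('a')(t, H) = Add(-4, Mul(H, t))
Mul(Add(127, -152), Add(Add(-48, Function('a')(-4, 5)), -23)) = Mul(Add(127, -152), Add(Add(-48, Add(-4, Mul(5, -4))), -23)) = Mul(-25, Add(Add(-48, Add(-4, -20)), -23)) = Mul(-25, Add(Add(-48, -24), -23)) = Mul(-25, Add(-72, -23)) = Mul(-25, -95) = 2375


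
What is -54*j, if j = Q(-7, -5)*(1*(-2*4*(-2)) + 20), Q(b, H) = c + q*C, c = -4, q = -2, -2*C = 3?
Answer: 1944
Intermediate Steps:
C = -3/2 (C = -½*3 = -3/2 ≈ -1.5000)
Q(b, H) = -1 (Q(b, H) = -4 - 2*(-3/2) = -4 + 3 = -1)
j = -36 (j = -(1*(-2*4*(-2)) + 20) = -(1*(-8*(-2)) + 20) = -(1*16 + 20) = -(16 + 20) = -1*36 = -36)
-54*j = -54*(-36) = 1944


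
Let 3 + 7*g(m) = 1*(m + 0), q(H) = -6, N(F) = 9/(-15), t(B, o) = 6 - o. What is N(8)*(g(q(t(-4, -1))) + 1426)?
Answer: -29919/35 ≈ -854.83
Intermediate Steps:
N(F) = -3/5 (N(F) = 9*(-1/15) = -3/5)
g(m) = -3/7 + m/7 (g(m) = -3/7 + (1*(m + 0))/7 = -3/7 + (1*m)/7 = -3/7 + m/7)
N(8)*(g(q(t(-4, -1))) + 1426) = -3*((-3/7 + (1/7)*(-6)) + 1426)/5 = -3*((-3/7 - 6/7) + 1426)/5 = -3*(-9/7 + 1426)/5 = -3/5*9973/7 = -29919/35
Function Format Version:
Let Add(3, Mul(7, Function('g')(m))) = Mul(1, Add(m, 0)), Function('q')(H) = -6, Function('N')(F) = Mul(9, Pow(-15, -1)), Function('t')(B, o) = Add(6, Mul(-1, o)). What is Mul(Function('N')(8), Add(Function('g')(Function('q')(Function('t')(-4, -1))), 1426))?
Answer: Rational(-29919, 35) ≈ -854.83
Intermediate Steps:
Function('N')(F) = Rational(-3, 5) (Function('N')(F) = Mul(9, Rational(-1, 15)) = Rational(-3, 5))
Function('g')(m) = Add(Rational(-3, 7), Mul(Rational(1, 7), m)) (Function('g')(m) = Add(Rational(-3, 7), Mul(Rational(1, 7), Mul(1, Add(m, 0)))) = Add(Rational(-3, 7), Mul(Rational(1, 7), Mul(1, m))) = Add(Rational(-3, 7), Mul(Rational(1, 7), m)))
Mul(Function('N')(8), Add(Function('g')(Function('q')(Function('t')(-4, -1))), 1426)) = Mul(Rational(-3, 5), Add(Add(Rational(-3, 7), Mul(Rational(1, 7), -6)), 1426)) = Mul(Rational(-3, 5), Add(Add(Rational(-3, 7), Rational(-6, 7)), 1426)) = Mul(Rational(-3, 5), Add(Rational(-9, 7), 1426)) = Mul(Rational(-3, 5), Rational(9973, 7)) = Rational(-29919, 35)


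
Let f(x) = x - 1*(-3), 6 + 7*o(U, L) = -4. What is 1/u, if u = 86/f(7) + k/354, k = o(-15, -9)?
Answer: 6195/53252 ≈ 0.11633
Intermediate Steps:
o(U, L) = -10/7 (o(U, L) = -6/7 + (⅐)*(-4) = -6/7 - 4/7 = -10/7)
k = -10/7 ≈ -1.4286
f(x) = 3 + x (f(x) = x + 3 = 3 + x)
u = 53252/6195 (u = 86/(3 + 7) - 10/7/354 = 86/10 - 10/7*1/354 = 86*(⅒) - 5/1239 = 43/5 - 5/1239 = 53252/6195 ≈ 8.5960)
1/u = 1/(53252/6195) = 6195/53252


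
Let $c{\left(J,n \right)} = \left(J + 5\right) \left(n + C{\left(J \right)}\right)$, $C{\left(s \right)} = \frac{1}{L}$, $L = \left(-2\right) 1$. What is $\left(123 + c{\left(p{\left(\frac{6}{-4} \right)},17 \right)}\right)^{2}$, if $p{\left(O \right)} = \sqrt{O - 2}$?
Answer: $\frac{330219}{8} + \frac{13563 i \sqrt{14}}{4} \approx 41277.0 + 12687.0 i$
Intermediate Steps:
$L = -2$
$C{\left(s \right)} = - \frac{1}{2}$ ($C{\left(s \right)} = \frac{1}{-2} = - \frac{1}{2}$)
$p{\left(O \right)} = \sqrt{-2 + O}$
$c{\left(J,n \right)} = \left(5 + J\right) \left(- \frac{1}{2} + n\right)$ ($c{\left(J,n \right)} = \left(J + 5\right) \left(n - \frac{1}{2}\right) = \left(5 + J\right) \left(- \frac{1}{2} + n\right)$)
$\left(123 + c{\left(p{\left(\frac{6}{-4} \right)},17 \right)}\right)^{2} = \left(123 + \left(- \frac{5}{2} + 5 \cdot 17 - \frac{\sqrt{-2 + \frac{6}{-4}}}{2} + \sqrt{-2 + \frac{6}{-4}} \cdot 17\right)\right)^{2} = \left(123 + \left(- \frac{5}{2} + 85 - \frac{\sqrt{-2 + 6 \left(- \frac{1}{4}\right)}}{2} + \sqrt{-2 + 6 \left(- \frac{1}{4}\right)} 17\right)\right)^{2} = \left(123 + \left(- \frac{5}{2} + 85 - \frac{\sqrt{-2 - \frac{3}{2}}}{2} + \sqrt{-2 - \frac{3}{2}} \cdot 17\right)\right)^{2} = \left(123 + \left(- \frac{5}{2} + 85 - \frac{\sqrt{- \frac{7}{2}}}{2} + \sqrt{- \frac{7}{2}} \cdot 17\right)\right)^{2} = \left(123 + \left(- \frac{5}{2} + 85 - \frac{\frac{1}{2} i \sqrt{14}}{2} + \frac{i \sqrt{14}}{2} \cdot 17\right)\right)^{2} = \left(123 + \left(- \frac{5}{2} + 85 - \frac{i \sqrt{14}}{4} + \frac{17 i \sqrt{14}}{2}\right)\right)^{2} = \left(123 + \left(\frac{165}{2} + \frac{33 i \sqrt{14}}{4}\right)\right)^{2} = \left(\frac{411}{2} + \frac{33 i \sqrt{14}}{4}\right)^{2}$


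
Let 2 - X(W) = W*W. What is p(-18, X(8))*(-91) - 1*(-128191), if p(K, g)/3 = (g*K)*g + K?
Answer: 19022521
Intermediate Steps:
X(W) = 2 - W² (X(W) = 2 - W*W = 2 - W²)
p(K, g) = 3*K + 3*K*g² (p(K, g) = 3*((g*K)*g + K) = 3*((K*g)*g + K) = 3*(K*g² + K) = 3*(K + K*g²) = 3*K + 3*K*g²)
p(-18, X(8))*(-91) - 1*(-128191) = (3*(-18)*(1 + (2 - 1*8²)²))*(-91) - 1*(-128191) = (3*(-18)*(1 + (2 - 1*64)²))*(-91) + 128191 = (3*(-18)*(1 + (2 - 64)²))*(-91) + 128191 = (3*(-18)*(1 + (-62)²))*(-91) + 128191 = (3*(-18)*(1 + 3844))*(-91) + 128191 = (3*(-18)*3845)*(-91) + 128191 = -207630*(-91) + 128191 = 18894330 + 128191 = 19022521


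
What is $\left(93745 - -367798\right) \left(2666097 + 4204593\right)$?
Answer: $3171118874670$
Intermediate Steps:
$\left(93745 - -367798\right) \left(2666097 + 4204593\right) = \left(93745 + \left(-913649 + 1281447\right)\right) 6870690 = \left(93745 + 367798\right) 6870690 = 461543 \cdot 6870690 = 3171118874670$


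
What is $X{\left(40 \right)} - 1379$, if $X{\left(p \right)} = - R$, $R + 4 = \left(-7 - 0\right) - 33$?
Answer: $-1335$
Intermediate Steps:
$R = -44$ ($R = -4 - 40 = -44$)
$X{\left(p \right)} = 44$ ($X{\left(p \right)} = \left(-1\right) \left(-44\right) = 44$)
$X{\left(40 \right)} - 1379 = 44 - 1379 = -1335$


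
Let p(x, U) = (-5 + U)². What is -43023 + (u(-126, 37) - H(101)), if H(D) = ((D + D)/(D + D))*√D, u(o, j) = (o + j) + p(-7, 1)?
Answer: -43096 - √101 ≈ -43106.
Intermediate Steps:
u(o, j) = 16 + j + o (u(o, j) = (o + j) + (-5 + 1)² = (j + o) + (-4)² = (j + o) + 16 = 16 + j + o)
H(D) = √D (H(D) = ((2*D)/((2*D)))*√D = ((2*D)*(1/(2*D)))*√D = 1*√D = √D)
-43023 + (u(-126, 37) - H(101)) = -43023 + ((16 + 37 - 126) - √101) = -43023 + (-73 - √101) = -43096 - √101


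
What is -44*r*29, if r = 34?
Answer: -43384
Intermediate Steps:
-44*r*29 = -44*34*29 = -1496*29 = -43384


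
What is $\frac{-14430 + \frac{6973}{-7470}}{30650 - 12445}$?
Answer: $- \frac{107799073}{135991350} \approx -0.79269$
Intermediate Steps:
$\frac{-14430 + \frac{6973}{-7470}}{30650 - 12445} = \frac{-14430 + 6973 \left(- \frac{1}{7470}\right)}{18205} = \left(-14430 - \frac{6973}{7470}\right) \frac{1}{18205} = \left(- \frac{107799073}{7470}\right) \frac{1}{18205} = - \frac{107799073}{135991350}$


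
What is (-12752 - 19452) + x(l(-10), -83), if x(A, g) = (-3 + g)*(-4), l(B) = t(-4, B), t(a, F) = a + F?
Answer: -31860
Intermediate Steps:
t(a, F) = F + a
l(B) = -4 + B (l(B) = B - 4 = -4 + B)
x(A, g) = 12 - 4*g
(-12752 - 19452) + x(l(-10), -83) = (-12752 - 19452) + (12 - 4*(-83)) = -32204 + (12 + 332) = -32204 + 344 = -31860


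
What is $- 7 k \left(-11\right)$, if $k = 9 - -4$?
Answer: $1001$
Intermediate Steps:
$k = 13$ ($k = 9 + 4 = 13$)
$- 7 k \left(-11\right) = \left(-7\right) 13 \left(-11\right) = \left(-91\right) \left(-11\right) = 1001$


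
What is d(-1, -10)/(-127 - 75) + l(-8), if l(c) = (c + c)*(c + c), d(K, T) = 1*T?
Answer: 25861/101 ≈ 256.05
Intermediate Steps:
d(K, T) = T
l(c) = 4*c² (l(c) = (2*c)*(2*c) = 4*c²)
d(-1, -10)/(-127 - 75) + l(-8) = -10/(-127 - 75) + 4*(-8)² = -10/(-202) + 4*64 = -1/202*(-10) + 256 = 5/101 + 256 = 25861/101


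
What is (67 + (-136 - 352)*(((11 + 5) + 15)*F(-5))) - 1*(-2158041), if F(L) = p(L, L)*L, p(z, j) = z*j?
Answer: 4049108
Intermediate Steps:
p(z, j) = j*z
F(L) = L³ (F(L) = (L*L)*L = L²*L = L³)
(67 + (-136 - 352)*(((11 + 5) + 15)*F(-5))) - 1*(-2158041) = (67 + (-136 - 352)*(((11 + 5) + 15)*(-5)³)) - 1*(-2158041) = (67 - 488*(16 + 15)*(-125)) + 2158041 = (67 - 15128*(-125)) + 2158041 = (67 - 488*(-3875)) + 2158041 = (67 + 1891000) + 2158041 = 1891067 + 2158041 = 4049108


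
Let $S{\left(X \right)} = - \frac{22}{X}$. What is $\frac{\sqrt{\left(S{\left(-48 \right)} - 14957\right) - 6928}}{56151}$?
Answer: $\frac{i \sqrt{3151374}}{673812} \approx 0.0026346 i$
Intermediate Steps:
$\frac{\sqrt{\left(S{\left(-48 \right)} - 14957\right) - 6928}}{56151} = \frac{\sqrt{\left(- \frac{22}{-48} - 14957\right) - 6928}}{56151} = \sqrt{\left(\left(-22\right) \left(- \frac{1}{48}\right) - 14957\right) - 6928} \cdot \frac{1}{56151} = \sqrt{\left(\frac{11}{24} - 14957\right) - 6928} \cdot \frac{1}{56151} = \sqrt{- \frac{358957}{24} - 6928} \cdot \frac{1}{56151} = \sqrt{- \frac{525229}{24}} \cdot \frac{1}{56151} = \frac{i \sqrt{3151374}}{12} \cdot \frac{1}{56151} = \frac{i \sqrt{3151374}}{673812}$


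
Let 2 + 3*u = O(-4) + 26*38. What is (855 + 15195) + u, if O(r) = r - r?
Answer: 49136/3 ≈ 16379.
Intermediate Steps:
O(r) = 0
u = 986/3 (u = -⅔ + (0 + 26*38)/3 = -⅔ + (0 + 988)/3 = -⅔ + (⅓)*988 = -⅔ + 988/3 = 986/3 ≈ 328.67)
(855 + 15195) + u = (855 + 15195) + 986/3 = 16050 + 986/3 = 49136/3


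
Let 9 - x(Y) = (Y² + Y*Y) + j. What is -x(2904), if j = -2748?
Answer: 16863675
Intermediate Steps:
x(Y) = 2757 - 2*Y² (x(Y) = 9 - ((Y² + Y*Y) - 2748) = 9 - ((Y² + Y²) - 2748) = 9 - (2*Y² - 2748) = 9 - (-2748 + 2*Y²) = 9 + (2748 - 2*Y²) = 2757 - 2*Y²)
-x(2904) = -(2757 - 2*2904²) = -(2757 - 2*8433216) = -(2757 - 16866432) = -1*(-16863675) = 16863675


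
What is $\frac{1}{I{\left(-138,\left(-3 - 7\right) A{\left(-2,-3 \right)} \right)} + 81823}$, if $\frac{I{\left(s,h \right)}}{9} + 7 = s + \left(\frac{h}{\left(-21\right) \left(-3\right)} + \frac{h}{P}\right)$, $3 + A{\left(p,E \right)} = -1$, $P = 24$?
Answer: $\frac{7}{563771} \approx 1.2416 \cdot 10^{-5}$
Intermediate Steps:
$A{\left(p,E \right)} = -4$ ($A{\left(p,E \right)} = -3 - 1 = -4$)
$I{\left(s,h \right)} = -63 + 9 s + \frac{29 h}{56}$ ($I{\left(s,h \right)} = -63 + 9 \left(s + \left(\frac{h}{\left(-21\right) \left(-3\right)} + \frac{h}{24}\right)\right) = -63 + 9 \left(s + \left(\frac{h}{63} + h \frac{1}{24}\right)\right) = -63 + 9 \left(s + \left(h \frac{1}{63} + \frac{h}{24}\right)\right) = -63 + 9 \left(s + \left(\frac{h}{63} + \frac{h}{24}\right)\right) = -63 + 9 \left(s + \frac{29 h}{504}\right) = -63 + \left(9 s + \frac{29 h}{56}\right) = -63 + 9 s + \frac{29 h}{56}$)
$\frac{1}{I{\left(-138,\left(-3 - 7\right) A{\left(-2,-3 \right)} \right)} + 81823} = \frac{1}{\left(-63 + 9 \left(-138\right) + \frac{29 \left(-3 - 7\right) \left(-4\right)}{56}\right) + 81823} = \frac{1}{\left(-63 - 1242 + \frac{29 \left(\left(-10\right) \left(-4\right)\right)}{56}\right) + 81823} = \frac{1}{\left(-63 - 1242 + \frac{29}{56} \cdot 40\right) + 81823} = \frac{1}{\left(-63 - 1242 + \frac{145}{7}\right) + 81823} = \frac{1}{- \frac{8990}{7} + 81823} = \frac{1}{\frac{563771}{7}} = \frac{7}{563771}$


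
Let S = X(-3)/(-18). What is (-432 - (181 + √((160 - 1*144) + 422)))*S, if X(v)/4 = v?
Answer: -1226/3 - 2*√438/3 ≈ -422.62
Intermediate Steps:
X(v) = 4*v
S = ⅔ (S = (4*(-3))/(-18) = -12*(-1/18) = ⅔ ≈ 0.66667)
(-432 - (181 + √((160 - 1*144) + 422)))*S = (-432 - (181 + √((160 - 1*144) + 422)))*(⅔) = (-432 - (181 + √((160 - 144) + 422)))*(⅔) = (-432 - (181 + √(16 + 422)))*(⅔) = (-432 - (181 + √438))*(⅔) = (-432 + (-181 - √438))*(⅔) = (-613 - √438)*(⅔) = -1226/3 - 2*√438/3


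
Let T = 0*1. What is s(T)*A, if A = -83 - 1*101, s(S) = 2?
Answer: -368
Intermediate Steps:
T = 0
A = -184 (A = -83 - 101 = -184)
s(T)*A = 2*(-184) = -368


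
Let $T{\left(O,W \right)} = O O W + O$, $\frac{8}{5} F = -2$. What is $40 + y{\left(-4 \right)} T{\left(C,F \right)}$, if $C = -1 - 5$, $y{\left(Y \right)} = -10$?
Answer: $550$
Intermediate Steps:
$C = -6$ ($C = -1 - 5 = -6$)
$F = - \frac{5}{4}$ ($F = \frac{5}{8} \left(-2\right) = - \frac{5}{4} \approx -1.25$)
$T{\left(O,W \right)} = O + W O^{2}$ ($T{\left(O,W \right)} = O^{2} W + O = W O^{2} + O = O + W O^{2}$)
$40 + y{\left(-4 \right)} T{\left(C,F \right)} = 40 - 10 \left(- 6 \left(1 - - \frac{15}{2}\right)\right) = 40 - 10 \left(- 6 \left(1 + \frac{15}{2}\right)\right) = 40 - 10 \left(\left(-6\right) \frac{17}{2}\right) = 40 - -510 = 40 + 510 = 550$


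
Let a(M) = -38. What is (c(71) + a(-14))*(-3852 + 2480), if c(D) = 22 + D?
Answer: -75460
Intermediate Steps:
(c(71) + a(-14))*(-3852 + 2480) = ((22 + 71) - 38)*(-3852 + 2480) = (93 - 38)*(-1372) = 55*(-1372) = -75460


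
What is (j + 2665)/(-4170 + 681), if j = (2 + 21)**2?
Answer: -3194/3489 ≈ -0.91545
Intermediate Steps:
j = 529 (j = 23**2 = 529)
(j + 2665)/(-4170 + 681) = (529 + 2665)/(-4170 + 681) = 3194/(-3489) = 3194*(-1/3489) = -3194/3489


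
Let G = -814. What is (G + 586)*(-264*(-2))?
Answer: -120384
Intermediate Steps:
(G + 586)*(-264*(-2)) = (-814 + 586)*(-264*(-2)) = -228*528 = -120384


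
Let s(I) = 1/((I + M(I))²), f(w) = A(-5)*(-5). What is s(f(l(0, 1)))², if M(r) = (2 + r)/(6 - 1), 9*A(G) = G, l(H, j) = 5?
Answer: 50625/9834496 ≈ 0.0051477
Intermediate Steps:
A(G) = G/9
M(r) = ⅖ + r/5 (M(r) = (2 + r)/5 = (2 + r)*(⅕) = ⅖ + r/5)
f(w) = 25/9 (f(w) = ((⅑)*(-5))*(-5) = -5/9*(-5) = 25/9)
s(I) = (⅖ + 6*I/5)⁻² (s(I) = 1/((I + (⅖ + I/5))²) = 1/((⅖ + 6*I/5)²) = (⅖ + 6*I/5)⁻²)
s(f(l(0, 1)))² = (25/(4*(1 + 3*(25/9))²))² = (25/(4*(1 + 25/3)²))² = (25/(4*(28/3)²))² = ((25/4)*(9/784))² = (225/3136)² = 50625/9834496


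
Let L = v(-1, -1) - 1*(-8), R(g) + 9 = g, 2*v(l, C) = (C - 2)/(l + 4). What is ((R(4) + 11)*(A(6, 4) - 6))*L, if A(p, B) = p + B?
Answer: 180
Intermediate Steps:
v(l, C) = (-2 + C)/(2*(4 + l)) (v(l, C) = ((C - 2)/(l + 4))/2 = ((-2 + C)/(4 + l))/2 = (-2 + C)/(2*(4 + l)))
R(g) = -9 + g
A(p, B) = B + p
L = 15/2 (L = (-2 - 1)/(2*(4 - 1)) - 1*(-8) = (½)*(-3)/3 + 8 = (½)*(⅓)*(-3) + 8 = -½ + 8 = 15/2 ≈ 7.5000)
((R(4) + 11)*(A(6, 4) - 6))*L = (((-9 + 4) + 11)*((4 + 6) - 6))*(15/2) = ((-5 + 11)*(10 - 6))*(15/2) = (6*4)*(15/2) = 24*(15/2) = 180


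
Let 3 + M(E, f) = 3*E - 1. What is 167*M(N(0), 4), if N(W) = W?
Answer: -668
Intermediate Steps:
M(E, f) = -4 + 3*E (M(E, f) = -3 + (3*E - 1) = -3 + (-1 + 3*E) = -4 + 3*E)
167*M(N(0), 4) = 167*(-4 + 3*0) = 167*(-4 + 0) = 167*(-4) = -668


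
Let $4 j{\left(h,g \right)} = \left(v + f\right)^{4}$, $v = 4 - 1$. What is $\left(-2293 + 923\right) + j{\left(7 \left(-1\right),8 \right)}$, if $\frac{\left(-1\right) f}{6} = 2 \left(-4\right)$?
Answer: $\frac{6759721}{4} \approx 1.6899 \cdot 10^{6}$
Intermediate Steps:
$v = 3$
$f = 48$ ($f = - 6 \cdot 2 \left(-4\right) = \left(-6\right) \left(-8\right) = 48$)
$j{\left(h,g \right)} = \frac{6765201}{4}$ ($j{\left(h,g \right)} = \frac{\left(3 + 48\right)^{4}}{4} = \frac{51^{4}}{4} = \frac{1}{4} \cdot 6765201 = \frac{6765201}{4}$)
$\left(-2293 + 923\right) + j{\left(7 \left(-1\right),8 \right)} = \left(-2293 + 923\right) + \frac{6765201}{4} = -1370 + \frac{6765201}{4} = \frac{6759721}{4}$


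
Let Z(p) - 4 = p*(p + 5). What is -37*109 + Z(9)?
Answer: -3903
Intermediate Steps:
Z(p) = 4 + p*(5 + p) (Z(p) = 4 + p*(p + 5) = 4 + p*(5 + p))
-37*109 + Z(9) = -37*109 + (4 + 9**2 + 5*9) = -4033 + (4 + 81 + 45) = -4033 + 130 = -3903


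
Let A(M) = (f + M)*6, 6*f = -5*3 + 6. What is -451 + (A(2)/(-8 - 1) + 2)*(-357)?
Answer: -1046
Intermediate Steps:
f = -3/2 (f = (-5*3 + 6)/6 = (-15 + 6)/6 = (⅙)*(-9) = -3/2 ≈ -1.5000)
A(M) = -9 + 6*M (A(M) = (-3/2 + M)*6 = -9 + 6*M)
-451 + (A(2)/(-8 - 1) + 2)*(-357) = -451 + ((-9 + 6*2)/(-8 - 1) + 2)*(-357) = -451 + ((-9 + 12)/(-9) + 2)*(-357) = -451 + (-⅑*3 + 2)*(-357) = -451 + (-⅓ + 2)*(-357) = -451 + (5/3)*(-357) = -451 - 595 = -1046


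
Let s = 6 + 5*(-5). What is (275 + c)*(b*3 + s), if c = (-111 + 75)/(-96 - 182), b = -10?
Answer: -1873907/139 ≈ -13481.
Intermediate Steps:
s = -19 (s = 6 - 25 = -19)
c = 18/139 (c = -36/(-278) = -36*(-1/278) = 18/139 ≈ 0.12950)
(275 + c)*(b*3 + s) = (275 + 18/139)*(-10*3 - 19) = 38243*(-30 - 19)/139 = (38243/139)*(-49) = -1873907/139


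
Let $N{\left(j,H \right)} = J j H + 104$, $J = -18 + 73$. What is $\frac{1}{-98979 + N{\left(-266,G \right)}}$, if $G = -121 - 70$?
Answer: $\frac{1}{2695455} \approx 3.7099 \cdot 10^{-7}$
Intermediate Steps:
$J = 55$
$G = -191$
$N{\left(j,H \right)} = 104 + 55 H j$ ($N{\left(j,H \right)} = 55 j H + 104 = 55 H j + 104 = 104 + 55 H j$)
$\frac{1}{-98979 + N{\left(-266,G \right)}} = \frac{1}{-98979 + \left(104 + 55 \left(-191\right) \left(-266\right)\right)} = \frac{1}{-98979 + \left(104 + 2794330\right)} = \frac{1}{-98979 + 2794434} = \frac{1}{2695455}$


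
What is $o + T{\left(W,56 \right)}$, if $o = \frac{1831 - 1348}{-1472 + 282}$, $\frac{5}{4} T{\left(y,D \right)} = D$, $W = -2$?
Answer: $\frac{7547}{170} \approx 44.394$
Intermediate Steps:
$T{\left(y,D \right)} = \frac{4 D}{5}$
$o = - \frac{69}{170}$ ($o = \frac{483}{-1190} = 483 \left(- \frac{1}{1190}\right) = - \frac{69}{170} \approx -0.40588$)
$o + T{\left(W,56 \right)} = - \frac{69}{170} + \frac{4}{5} \cdot 56 = - \frac{69}{170} + \frac{224}{5} = \frac{7547}{170}$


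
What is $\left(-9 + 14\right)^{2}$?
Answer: $25$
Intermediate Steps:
$\left(-9 + 14\right)^{2} = 5^{2} = 25$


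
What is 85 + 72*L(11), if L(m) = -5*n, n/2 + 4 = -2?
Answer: 4405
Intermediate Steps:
n = -12 (n = -8 + 2*(-2) = -8 - 4 = -12)
L(m) = 60 (L(m) = -5*(-12) = 60)
85 + 72*L(11) = 85 + 72*60 = 85 + 4320 = 4405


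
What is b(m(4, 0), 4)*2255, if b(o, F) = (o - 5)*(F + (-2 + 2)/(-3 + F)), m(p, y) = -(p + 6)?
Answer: -135300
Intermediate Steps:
m(p, y) = -6 - p (m(p, y) = -(6 + p) = -6 - p)
b(o, F) = F*(-5 + o) (b(o, F) = (-5 + o)*(F + 0/(-3 + F)) = (-5 + o)*(F + 0) = (-5 + o)*F = F*(-5 + o))
b(m(4, 0), 4)*2255 = (4*(-5 + (-6 - 1*4)))*2255 = (4*(-5 + (-6 - 4)))*2255 = (4*(-5 - 10))*2255 = (4*(-15))*2255 = -60*2255 = -135300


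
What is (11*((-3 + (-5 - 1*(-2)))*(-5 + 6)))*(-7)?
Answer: 462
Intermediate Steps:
(11*((-3 + (-5 - 1*(-2)))*(-5 + 6)))*(-7) = (11*((-3 + (-5 + 2))*1))*(-7) = (11*((-3 - 3)*1))*(-7) = (11*(-6*1))*(-7) = (11*(-6))*(-7) = -66*(-7) = 462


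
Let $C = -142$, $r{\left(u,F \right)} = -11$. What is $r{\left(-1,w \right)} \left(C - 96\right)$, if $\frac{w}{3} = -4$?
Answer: $2618$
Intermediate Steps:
$w = -12$ ($w = 3 \left(-4\right) = -12$)
$r{\left(-1,w \right)} \left(C - 96\right) = - 11 \left(-142 - 96\right) = \left(-11\right) \left(-238\right) = 2618$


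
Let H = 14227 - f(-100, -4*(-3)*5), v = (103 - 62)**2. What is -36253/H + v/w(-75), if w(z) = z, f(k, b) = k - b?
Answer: -26903522/1079025 ≈ -24.933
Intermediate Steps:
v = 1681 (v = 41**2 = 1681)
H = 14387 (H = 14227 - (-100 - (-4*(-3))*5) = 14227 - (-100 - 12*5) = 14227 - (-100 - 1*60) = 14227 - (-100 - 60) = 14227 - 1*(-160) = 14227 + 160 = 14387)
-36253/H + v/w(-75) = -36253/14387 + 1681/(-75) = -36253*1/14387 + 1681*(-1/75) = -36253/14387 - 1681/75 = -26903522/1079025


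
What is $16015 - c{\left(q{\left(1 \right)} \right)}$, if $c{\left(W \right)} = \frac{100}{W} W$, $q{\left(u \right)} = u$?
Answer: $15915$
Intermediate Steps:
$c{\left(W \right)} = 100$
$16015 - c{\left(q{\left(1 \right)} \right)} = 16015 - 100 = 15915$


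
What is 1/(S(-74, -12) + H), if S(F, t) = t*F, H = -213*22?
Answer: -1/3798 ≈ -0.00026330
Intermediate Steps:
H = -4686
S(F, t) = F*t
1/(S(-74, -12) + H) = 1/(-74*(-12) - 4686) = 1/(888 - 4686) = 1/(-3798) = -1/3798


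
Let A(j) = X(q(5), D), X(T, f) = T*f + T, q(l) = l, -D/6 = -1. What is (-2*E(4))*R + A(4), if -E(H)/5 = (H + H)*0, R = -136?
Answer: 35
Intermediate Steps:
D = 6 (D = -6*(-1) = 6)
E(H) = 0 (E(H) = -5*(H + H)*0 = -5*2*H*0 = -5*0 = 0)
X(T, f) = T + T*f
A(j) = 35 (A(j) = 5*(1 + 6) = 5*7 = 35)
(-2*E(4))*R + A(4) = -2*0*(-136) + 35 = 0*(-136) + 35 = 0 + 35 = 35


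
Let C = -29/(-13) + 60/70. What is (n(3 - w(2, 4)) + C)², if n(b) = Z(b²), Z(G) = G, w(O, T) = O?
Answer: 138384/8281 ≈ 16.711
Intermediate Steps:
n(b) = b²
C = 281/91 (C = -29*(-1/13) + 60*(1/70) = 29/13 + 6/7 = 281/91 ≈ 3.0879)
(n(3 - w(2, 4)) + C)² = ((3 - 1*2)² + 281/91)² = ((3 - 2)² + 281/91)² = (1² + 281/91)² = (1 + 281/91)² = (372/91)² = 138384/8281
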